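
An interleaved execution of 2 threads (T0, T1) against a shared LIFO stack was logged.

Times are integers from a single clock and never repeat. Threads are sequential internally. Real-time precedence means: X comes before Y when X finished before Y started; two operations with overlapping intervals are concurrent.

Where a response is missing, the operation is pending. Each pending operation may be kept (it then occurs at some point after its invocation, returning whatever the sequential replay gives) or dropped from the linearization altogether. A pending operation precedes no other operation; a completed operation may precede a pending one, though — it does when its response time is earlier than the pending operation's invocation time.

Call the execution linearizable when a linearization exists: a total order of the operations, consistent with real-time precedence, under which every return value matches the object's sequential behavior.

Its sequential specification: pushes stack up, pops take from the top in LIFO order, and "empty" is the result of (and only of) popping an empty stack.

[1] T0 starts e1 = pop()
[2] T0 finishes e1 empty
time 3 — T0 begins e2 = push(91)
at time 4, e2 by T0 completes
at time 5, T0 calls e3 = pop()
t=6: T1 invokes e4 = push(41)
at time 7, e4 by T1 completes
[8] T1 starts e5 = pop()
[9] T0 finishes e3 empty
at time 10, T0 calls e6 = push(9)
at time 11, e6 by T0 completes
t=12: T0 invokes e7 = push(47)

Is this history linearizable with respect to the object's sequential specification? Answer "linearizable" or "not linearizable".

prefix check: 1..8 passes, 1..9 fails once e3's time-9 response joins
checked exhaustively: 2 real-time-consistent orders of 4 completed operations, zero legal LIFO stack replays
no escape via the 1 pending operation (e5): every completion choice fails
take e1, e2, e3, e4 (pending dropped): step 3 already fails, because e3 pop() → empty cannot occur there
take e1, e2, e4, e3 (pending dropped): step 4 already fails, because e3 pop() → empty cannot occur there

not linearizable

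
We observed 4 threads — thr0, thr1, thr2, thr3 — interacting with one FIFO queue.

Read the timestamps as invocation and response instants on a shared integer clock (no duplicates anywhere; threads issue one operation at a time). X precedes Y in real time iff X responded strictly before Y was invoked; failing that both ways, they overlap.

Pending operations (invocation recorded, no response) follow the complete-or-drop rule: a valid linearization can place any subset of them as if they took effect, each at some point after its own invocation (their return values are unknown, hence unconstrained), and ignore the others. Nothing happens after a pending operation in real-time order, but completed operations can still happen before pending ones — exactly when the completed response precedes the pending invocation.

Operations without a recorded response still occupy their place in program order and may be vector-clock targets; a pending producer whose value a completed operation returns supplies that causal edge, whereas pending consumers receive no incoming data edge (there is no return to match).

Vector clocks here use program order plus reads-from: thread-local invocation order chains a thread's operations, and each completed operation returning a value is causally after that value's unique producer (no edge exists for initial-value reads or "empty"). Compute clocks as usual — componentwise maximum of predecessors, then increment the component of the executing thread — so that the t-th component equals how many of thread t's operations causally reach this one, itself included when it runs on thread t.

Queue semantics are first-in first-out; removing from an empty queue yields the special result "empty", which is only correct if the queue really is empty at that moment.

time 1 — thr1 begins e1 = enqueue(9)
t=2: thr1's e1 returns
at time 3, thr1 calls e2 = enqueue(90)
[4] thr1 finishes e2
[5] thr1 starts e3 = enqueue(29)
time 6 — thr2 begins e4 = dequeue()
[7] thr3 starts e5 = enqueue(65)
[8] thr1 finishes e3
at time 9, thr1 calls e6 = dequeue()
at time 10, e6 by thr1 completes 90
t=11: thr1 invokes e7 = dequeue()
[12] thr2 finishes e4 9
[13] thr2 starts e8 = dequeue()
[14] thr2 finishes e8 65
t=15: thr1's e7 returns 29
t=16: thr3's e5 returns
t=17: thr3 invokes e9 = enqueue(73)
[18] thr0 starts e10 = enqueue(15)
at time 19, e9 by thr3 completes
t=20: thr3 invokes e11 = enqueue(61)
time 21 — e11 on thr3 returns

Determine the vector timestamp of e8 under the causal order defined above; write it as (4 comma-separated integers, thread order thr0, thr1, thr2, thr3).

e5 (invocation 7): nothing precedes it; thr3's component alone gives (0, 0, 0, 1)
e1 (invocation 1): nothing precedes it; thr1's component alone gives (0, 1, 0, 0)
e10 (invocation 18): nothing precedes it; thr0's component alone gives (1, 0, 0, 0)
e9, invoked 17, takes VC(e5)=(0, 0, 0, 1) under max, adds 1 for thr3 → (0, 0, 0, 2)
e4, invoked 6, takes VC(e1)=(0, 1, 0, 0) under max, adds 1 for thr2 → (0, 1, 1, 0)
e2, invoked 3, takes VC(e1)=(0, 1, 0, 0) under max, adds 1 for thr1 → (0, 2, 0, 0)
e11, invoked 20, takes VC(e9)=(0, 0, 0, 2) under max, adds 1 for thr3 → (0, 0, 0, 3)
e3, invoked 5, takes VC(e2)=(0, 2, 0, 0) under max, adds 1 for thr1 → (0, 3, 0, 0)
e8, invoked 13, takes VC(e4)=(0, 1, 1, 0), VC(e5)=(0, 0, 0, 1) under max, adds 1 for thr2 → (0, 1, 2, 1)
e6, invoked 9, takes VC(e2)=(0, 2, 0, 0), VC(e3)=(0, 3, 0, 0) under max, adds 1 for thr1 → (0, 4, 0, 0)
e7, invoked 11, takes VC(e3)=(0, 3, 0, 0), VC(e6)=(0, 4, 0, 0) under max, adds 1 for thr1 → (0, 5, 0, 0)
target: VC(e8) = (0, 1, 2, 1)

(0, 1, 2, 1)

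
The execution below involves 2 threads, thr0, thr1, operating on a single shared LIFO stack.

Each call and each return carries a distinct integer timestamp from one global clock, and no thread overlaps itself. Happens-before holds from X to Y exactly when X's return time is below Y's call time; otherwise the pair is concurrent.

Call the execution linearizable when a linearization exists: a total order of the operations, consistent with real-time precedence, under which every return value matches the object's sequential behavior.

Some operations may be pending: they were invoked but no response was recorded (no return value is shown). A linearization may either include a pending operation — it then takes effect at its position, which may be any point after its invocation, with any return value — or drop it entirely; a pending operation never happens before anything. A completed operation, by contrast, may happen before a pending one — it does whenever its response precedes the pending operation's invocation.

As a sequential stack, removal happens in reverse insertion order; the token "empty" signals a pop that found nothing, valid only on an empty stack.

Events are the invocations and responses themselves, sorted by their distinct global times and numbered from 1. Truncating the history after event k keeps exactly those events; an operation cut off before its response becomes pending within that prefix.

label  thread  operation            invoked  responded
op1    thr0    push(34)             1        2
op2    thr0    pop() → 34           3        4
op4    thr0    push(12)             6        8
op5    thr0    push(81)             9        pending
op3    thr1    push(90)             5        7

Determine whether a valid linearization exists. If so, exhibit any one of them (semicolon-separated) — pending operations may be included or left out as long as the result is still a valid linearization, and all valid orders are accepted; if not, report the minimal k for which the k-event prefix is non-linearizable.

linearizable — witness: op1; op2; op3; op4

after step 1 (op1 push(34)): stack <34>
after step 2 (op2 pop() → 34): stack <>
after step 3 (op3 push(90)): stack <90>
after step 4 (op4 push(12)): stack <90,12>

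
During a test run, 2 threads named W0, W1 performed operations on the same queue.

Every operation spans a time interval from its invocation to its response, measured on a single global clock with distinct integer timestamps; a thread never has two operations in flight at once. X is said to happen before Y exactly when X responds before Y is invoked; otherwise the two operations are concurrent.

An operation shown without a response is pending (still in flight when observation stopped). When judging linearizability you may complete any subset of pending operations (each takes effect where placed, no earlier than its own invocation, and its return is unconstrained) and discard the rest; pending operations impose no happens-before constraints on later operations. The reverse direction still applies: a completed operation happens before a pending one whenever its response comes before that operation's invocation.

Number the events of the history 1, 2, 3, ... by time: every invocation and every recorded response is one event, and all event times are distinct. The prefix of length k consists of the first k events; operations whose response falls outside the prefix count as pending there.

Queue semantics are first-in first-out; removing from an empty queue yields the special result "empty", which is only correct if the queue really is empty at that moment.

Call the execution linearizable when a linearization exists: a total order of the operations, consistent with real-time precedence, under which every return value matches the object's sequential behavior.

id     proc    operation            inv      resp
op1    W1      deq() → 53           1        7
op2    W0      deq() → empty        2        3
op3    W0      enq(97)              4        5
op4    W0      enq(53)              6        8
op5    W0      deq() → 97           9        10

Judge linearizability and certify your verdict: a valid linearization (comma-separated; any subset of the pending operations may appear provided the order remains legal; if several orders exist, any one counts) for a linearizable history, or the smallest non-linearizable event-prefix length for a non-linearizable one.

through event 6 a valid linearization exists; event 7 (op1 responding at time 7) ends that
the 3 completed operations admit 3 real-time orders; each fails the queue replay
include/drop combinations of the 1 pending operation (op4) were all tried; none helps
take op1, op2, op3 (pending dropped): step 1 already fails, because op1 deq() → 53 cannot occur there
take op2, op1, op3 (pending dropped): step 2 already fails, because op1 deq() → 53 cannot occur there

not linearizable — minimal violating prefix: 7 events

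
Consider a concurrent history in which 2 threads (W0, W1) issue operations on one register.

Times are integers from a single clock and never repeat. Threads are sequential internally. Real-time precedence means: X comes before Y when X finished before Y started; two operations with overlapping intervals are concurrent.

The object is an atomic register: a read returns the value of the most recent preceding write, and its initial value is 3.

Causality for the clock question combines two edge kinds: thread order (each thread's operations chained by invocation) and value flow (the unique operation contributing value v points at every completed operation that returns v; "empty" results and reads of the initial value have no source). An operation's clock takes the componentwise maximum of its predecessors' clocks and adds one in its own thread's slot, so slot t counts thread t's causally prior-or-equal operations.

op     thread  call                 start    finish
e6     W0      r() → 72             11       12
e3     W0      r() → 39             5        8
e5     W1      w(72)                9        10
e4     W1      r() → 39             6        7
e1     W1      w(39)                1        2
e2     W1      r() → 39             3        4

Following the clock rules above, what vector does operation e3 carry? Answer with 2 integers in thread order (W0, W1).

(1, 1)

no predecessors for e1 (invoked 1): W1 increments from zero → (0, 1)
invoked at 3, e2 merges VC(e1)=(0, 1) and bumps W1's slot → (0, 2)
invoked at 5, e3 merges VC(e1)=(0, 1) and bumps W0's slot → (1, 1)
invoked at 6, e4 merges VC(e1)=(0, 1), VC(e2)=(0, 2) and bumps W1's slot → (0, 3)
invoked at 9, e5 merges VC(e4)=(0, 3) and bumps W1's slot → (0, 4)
invoked at 11, e6 merges VC(e3)=(1, 1), VC(e5)=(0, 4) and bumps W0's slot → (2, 4)
target: VC(e3) = (1, 1)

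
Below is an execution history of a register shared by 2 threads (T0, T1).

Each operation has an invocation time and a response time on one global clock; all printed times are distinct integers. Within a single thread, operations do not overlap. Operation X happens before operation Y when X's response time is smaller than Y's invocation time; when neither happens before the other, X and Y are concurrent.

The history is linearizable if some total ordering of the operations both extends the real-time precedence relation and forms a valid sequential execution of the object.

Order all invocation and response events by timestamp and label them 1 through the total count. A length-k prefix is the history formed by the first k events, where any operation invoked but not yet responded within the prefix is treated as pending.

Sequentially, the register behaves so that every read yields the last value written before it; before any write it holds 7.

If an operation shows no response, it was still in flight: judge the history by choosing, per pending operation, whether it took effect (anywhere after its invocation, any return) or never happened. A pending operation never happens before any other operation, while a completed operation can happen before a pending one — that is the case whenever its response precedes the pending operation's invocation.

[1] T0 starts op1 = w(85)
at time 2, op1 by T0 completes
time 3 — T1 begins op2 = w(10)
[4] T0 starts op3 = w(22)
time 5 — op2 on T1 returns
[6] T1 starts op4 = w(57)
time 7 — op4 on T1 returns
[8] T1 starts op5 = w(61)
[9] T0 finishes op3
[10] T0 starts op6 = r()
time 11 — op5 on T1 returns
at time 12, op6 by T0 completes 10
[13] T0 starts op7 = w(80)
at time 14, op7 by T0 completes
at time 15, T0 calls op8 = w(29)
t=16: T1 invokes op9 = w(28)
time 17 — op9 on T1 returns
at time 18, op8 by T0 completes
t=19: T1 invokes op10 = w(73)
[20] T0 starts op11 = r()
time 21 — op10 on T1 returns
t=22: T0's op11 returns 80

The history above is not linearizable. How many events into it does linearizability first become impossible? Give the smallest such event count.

12

events 1..11 are linearizable; a witness order is op1, op2, op3, op4, op5:
after step 1 (op1 w(85)): value 85
after step 2 (op2 w(10)): value 10
after step 3 (op3 w(22)): value 22
after step 4 (op4 w(57)): value 57
after step 5 (op5 w(61)): value 61
once event 12 joins (op6's response, time 12), exhaustive search finds no witness
e.g. op1, op2, op3, op4, op5, op6: illegal at step 6, since op6 r() → 10 cannot apply there
e.g. op1, op2, op3, op4, op6, op5: illegal at step 5, since op6 r() → 10 cannot apply there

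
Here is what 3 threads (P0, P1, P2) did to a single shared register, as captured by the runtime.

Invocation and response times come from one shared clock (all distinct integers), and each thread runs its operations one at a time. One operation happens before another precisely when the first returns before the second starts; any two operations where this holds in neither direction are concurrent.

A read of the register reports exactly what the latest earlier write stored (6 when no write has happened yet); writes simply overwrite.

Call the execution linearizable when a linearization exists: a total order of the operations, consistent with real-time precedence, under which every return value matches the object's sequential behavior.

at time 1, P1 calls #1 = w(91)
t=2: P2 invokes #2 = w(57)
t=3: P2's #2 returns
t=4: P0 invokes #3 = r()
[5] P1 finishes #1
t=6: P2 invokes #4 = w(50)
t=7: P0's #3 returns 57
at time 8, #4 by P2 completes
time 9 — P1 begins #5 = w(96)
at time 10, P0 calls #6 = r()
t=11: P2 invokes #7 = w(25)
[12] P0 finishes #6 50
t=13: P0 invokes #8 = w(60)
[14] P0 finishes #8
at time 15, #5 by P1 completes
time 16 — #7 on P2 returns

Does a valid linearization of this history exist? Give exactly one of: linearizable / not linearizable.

a witness: #1, #2, #3, #4, #6, #5, #7, #8
1. #1 w(91), leaving value 91
2. #2 w(57), leaving value 57
3. #3 r() → 57, leaving value 57
4. #4 w(50), leaving value 50
5. #6 r() → 50, leaving value 50
6. #5 w(96), leaving value 96
7. #7 w(25), leaving value 25
8. #8 w(60), leaving value 60

linearizable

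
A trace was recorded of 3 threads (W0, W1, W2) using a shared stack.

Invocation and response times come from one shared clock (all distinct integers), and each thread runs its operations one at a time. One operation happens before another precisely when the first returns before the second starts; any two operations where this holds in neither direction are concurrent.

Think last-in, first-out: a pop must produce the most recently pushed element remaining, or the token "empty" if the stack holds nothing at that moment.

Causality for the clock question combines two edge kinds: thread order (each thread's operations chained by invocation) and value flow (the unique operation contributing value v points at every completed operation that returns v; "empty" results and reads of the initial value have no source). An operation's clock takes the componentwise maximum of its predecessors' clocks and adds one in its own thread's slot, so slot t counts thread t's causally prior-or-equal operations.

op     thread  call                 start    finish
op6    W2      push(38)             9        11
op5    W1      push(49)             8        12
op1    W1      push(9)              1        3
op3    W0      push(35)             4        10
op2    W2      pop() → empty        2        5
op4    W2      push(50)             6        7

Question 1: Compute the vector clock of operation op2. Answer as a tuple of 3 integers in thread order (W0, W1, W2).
(0, 0, 1)

VC(op2, invoked at 2): no causal predecessors; +1 on W2 → (0, 0, 1)
VC(op1, invoked at 1): no causal predecessors; +1 on W1 → (0, 1, 0)
VC(op3, invoked at 4): no causal predecessors; +1 on W0 → (1, 0, 0)
op4 (invocation 6): componentwise max over VC(op2)=(0, 0, 1), +1 at W2, giving (0, 0, 2)
op5 (invocation 8): componentwise max over VC(op1)=(0, 1, 0), +1 at W1, giving (0, 2, 0)
op6 (invocation 9): componentwise max over VC(op4)=(0, 0, 2), +1 at W2, giving (0, 0, 3)
target: VC(op2) = (0, 0, 1)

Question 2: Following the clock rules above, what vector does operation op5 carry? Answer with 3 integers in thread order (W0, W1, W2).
(0, 2, 0)

root op op2, invoked 2: fresh clock plus W2's own tick → (0, 0, 1)
root op op1, invoked 1: fresh clock plus W1's own tick → (0, 1, 0)
root op op3, invoked 4: fresh clock plus W0's own tick → (1, 0, 0)
merge at op4 (invoked 6): VC(op2)=(0, 0, 1), own-thread bump on W2 → (0, 0, 2)
merge at op5 (invoked 8): VC(op1)=(0, 1, 0), own-thread bump on W1 → (0, 2, 0)
merge at op6 (invoked 9): VC(op4)=(0, 0, 2), own-thread bump on W2 → (0, 0, 3)
target: VC(op5) = (0, 2, 0)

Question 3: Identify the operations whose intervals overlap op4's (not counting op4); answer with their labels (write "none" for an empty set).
op3

overlap test against op4 [6,7]: concurrent iff the interval meets 6..7
op1 [1,3]: before
op2 [2,5]: before
op3 [4,10]: concurrent
op5 [8,12]: after
op6 [9,11]: after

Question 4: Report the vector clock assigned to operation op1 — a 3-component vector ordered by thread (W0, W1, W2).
(0, 1, 0)

no predecessors for op2 (invoked 2): W2 increments from zero → (0, 0, 1)
no predecessors for op1 (invoked 1): W1 increments from zero → (0, 1, 0)
no predecessors for op3 (invoked 4): W0 increments from zero → (1, 0, 0)
from VC(op2)=(0, 0, 1), op4 (invoked 6) maxes components and bumps W2 → (0, 0, 2)
from VC(op1)=(0, 1, 0), op5 (invoked 8) maxes components and bumps W1 → (0, 2, 0)
from VC(op4)=(0, 0, 2), op6 (invoked 9) maxes components and bumps W2 → (0, 0, 3)
target: VC(op1) = (0, 1, 0)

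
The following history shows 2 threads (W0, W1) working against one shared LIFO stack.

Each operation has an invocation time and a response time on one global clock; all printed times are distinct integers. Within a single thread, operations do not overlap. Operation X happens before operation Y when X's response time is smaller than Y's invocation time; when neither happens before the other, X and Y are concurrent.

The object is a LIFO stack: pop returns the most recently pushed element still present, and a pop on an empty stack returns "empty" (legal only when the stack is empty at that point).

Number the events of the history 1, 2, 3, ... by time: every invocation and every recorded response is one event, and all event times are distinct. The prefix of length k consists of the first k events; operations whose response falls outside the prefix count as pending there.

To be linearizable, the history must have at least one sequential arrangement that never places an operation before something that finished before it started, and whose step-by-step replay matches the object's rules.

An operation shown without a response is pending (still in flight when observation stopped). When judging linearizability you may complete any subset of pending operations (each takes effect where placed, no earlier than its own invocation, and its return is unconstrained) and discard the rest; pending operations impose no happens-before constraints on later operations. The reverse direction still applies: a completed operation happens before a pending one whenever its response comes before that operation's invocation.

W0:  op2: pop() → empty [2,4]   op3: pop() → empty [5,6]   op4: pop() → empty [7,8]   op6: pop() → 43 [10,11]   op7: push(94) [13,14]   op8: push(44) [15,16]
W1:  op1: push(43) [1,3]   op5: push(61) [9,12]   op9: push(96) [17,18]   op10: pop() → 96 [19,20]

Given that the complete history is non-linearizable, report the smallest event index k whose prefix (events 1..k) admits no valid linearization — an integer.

6

a valid linearization of events 1..5 exists, for instance op2, op1:
after step 1 (op2 pop() → empty): stack <>
after step 2 (op1 push(43)): stack <43>
once event 6 joins (op3's response, time 6), exhaustive search finds no witness
take op1, op2, op3: step 2 already fails, because op2 pop() → empty cannot occur there
take op2, op1, op3: step 3 already fails, because op3 pop() → empty cannot occur there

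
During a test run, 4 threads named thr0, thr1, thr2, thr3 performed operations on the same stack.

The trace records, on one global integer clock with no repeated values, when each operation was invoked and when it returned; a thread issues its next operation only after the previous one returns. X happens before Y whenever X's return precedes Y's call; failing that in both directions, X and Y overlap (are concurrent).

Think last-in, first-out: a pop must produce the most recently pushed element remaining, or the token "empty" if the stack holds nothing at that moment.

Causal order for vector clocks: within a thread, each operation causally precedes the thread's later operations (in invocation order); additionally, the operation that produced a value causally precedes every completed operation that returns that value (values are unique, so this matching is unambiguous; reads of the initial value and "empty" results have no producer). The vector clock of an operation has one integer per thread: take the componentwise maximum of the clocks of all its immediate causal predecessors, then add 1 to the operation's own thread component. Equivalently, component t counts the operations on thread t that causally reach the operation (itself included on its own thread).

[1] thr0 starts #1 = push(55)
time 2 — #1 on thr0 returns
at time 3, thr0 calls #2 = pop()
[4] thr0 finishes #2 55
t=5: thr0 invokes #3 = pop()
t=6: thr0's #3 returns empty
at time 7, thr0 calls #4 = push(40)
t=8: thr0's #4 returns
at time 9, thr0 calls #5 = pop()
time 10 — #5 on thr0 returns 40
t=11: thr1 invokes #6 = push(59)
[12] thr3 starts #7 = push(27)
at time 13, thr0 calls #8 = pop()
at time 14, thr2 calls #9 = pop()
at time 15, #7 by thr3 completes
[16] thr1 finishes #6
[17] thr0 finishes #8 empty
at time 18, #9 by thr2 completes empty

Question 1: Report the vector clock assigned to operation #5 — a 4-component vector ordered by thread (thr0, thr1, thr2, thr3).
(5, 0, 0, 0)

invoked at 12, #7 has no predecessors; its own thr3 bump gives (0, 0, 0, 1)
invoked at 14, #9 has no predecessors; its own thr2 bump gives (0, 0, 1, 0)
invoked at 11, #6 has no predecessors; its own thr1 bump gives (0, 1, 0, 0)
invoked at 1, #1 has no predecessors; its own thr0 bump gives (1, 0, 0, 0)
#2, invoked 3, takes VC(#1)=(1, 0, 0, 0) under max, adds 1 for thr0 → (2, 0, 0, 0)
#3, invoked 5, takes VC(#2)=(2, 0, 0, 0) under max, adds 1 for thr0 → (3, 0, 0, 0)
#4, invoked 7, takes VC(#3)=(3, 0, 0, 0) under max, adds 1 for thr0 → (4, 0, 0, 0)
#5, invoked 9, takes VC(#4)=(4, 0, 0, 0) under max, adds 1 for thr0 → (5, 0, 0, 0)
#8, invoked 13, takes VC(#5)=(5, 0, 0, 0) under max, adds 1 for thr0 → (6, 0, 0, 0)
target: VC(#5) = (5, 0, 0, 0)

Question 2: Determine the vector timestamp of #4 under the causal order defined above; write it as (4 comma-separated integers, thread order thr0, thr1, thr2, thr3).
(4, 0, 0, 0)

VC(#7, invoked at 12): no causal predecessors; +1 on thr3 → (0, 0, 0, 1)
VC(#9, invoked at 14): no causal predecessors; +1 on thr2 → (0, 0, 1, 0)
VC(#6, invoked at 11): no causal predecessors; +1 on thr1 → (0, 1, 0, 0)
VC(#1, invoked at 1): no causal predecessors; +1 on thr0 → (1, 0, 0, 0)
invoked at 3, #2 merges VC(#1)=(1, 0, 0, 0) and bumps thr0's slot → (2, 0, 0, 0)
invoked at 5, #3 merges VC(#2)=(2, 0, 0, 0) and bumps thr0's slot → (3, 0, 0, 0)
invoked at 7, #4 merges VC(#3)=(3, 0, 0, 0) and bumps thr0's slot → (4, 0, 0, 0)
invoked at 9, #5 merges VC(#4)=(4, 0, 0, 0) and bumps thr0's slot → (5, 0, 0, 0)
invoked at 13, #8 merges VC(#5)=(5, 0, 0, 0) and bumps thr0's slot → (6, 0, 0, 0)
target: VC(#4) = (4, 0, 0, 0)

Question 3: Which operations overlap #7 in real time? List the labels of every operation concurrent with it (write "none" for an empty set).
#6, #8, #9

#7 spans [12,15]; an op avoiding the whole window 12..15 is ordered, any other is concurrent
#1 [1,2]: before
#2 [3,4]: before
#3 [5,6]: before
#4 [7,8]: before
#5 [9,10]: before
#6 [11,16]: concurrent
#8 [13,17]: concurrent
#9 [14,18]: concurrent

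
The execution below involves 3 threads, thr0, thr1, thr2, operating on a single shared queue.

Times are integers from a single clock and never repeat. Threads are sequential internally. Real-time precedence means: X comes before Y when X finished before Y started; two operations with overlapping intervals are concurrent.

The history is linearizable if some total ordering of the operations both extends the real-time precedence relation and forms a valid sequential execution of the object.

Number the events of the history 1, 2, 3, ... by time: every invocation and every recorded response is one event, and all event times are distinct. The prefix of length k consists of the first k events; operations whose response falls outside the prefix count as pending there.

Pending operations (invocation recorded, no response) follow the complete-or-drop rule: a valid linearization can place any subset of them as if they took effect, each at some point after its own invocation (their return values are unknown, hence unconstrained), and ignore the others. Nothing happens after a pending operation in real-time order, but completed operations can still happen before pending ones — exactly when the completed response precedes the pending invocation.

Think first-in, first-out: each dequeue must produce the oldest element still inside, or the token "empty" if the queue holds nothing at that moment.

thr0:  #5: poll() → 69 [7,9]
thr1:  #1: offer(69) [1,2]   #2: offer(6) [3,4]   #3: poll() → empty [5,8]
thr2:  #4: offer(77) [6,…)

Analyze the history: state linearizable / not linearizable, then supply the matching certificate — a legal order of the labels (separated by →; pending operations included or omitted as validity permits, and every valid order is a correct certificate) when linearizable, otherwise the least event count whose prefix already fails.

not linearizable — minimal violating prefix: 8 events

cut after 7 events: linearizable; cut after 8 events (#3 responds, time 8): not linearizable
exhaustive check: the 3 completed queue ops admit one real-time order; illegal
no escape via the 2 pending operations (#4, #5): every completion choice fails
one such order, #1, #2, #3 (pending dropped), breaks at step 3 where #3 poll() → empty is illegal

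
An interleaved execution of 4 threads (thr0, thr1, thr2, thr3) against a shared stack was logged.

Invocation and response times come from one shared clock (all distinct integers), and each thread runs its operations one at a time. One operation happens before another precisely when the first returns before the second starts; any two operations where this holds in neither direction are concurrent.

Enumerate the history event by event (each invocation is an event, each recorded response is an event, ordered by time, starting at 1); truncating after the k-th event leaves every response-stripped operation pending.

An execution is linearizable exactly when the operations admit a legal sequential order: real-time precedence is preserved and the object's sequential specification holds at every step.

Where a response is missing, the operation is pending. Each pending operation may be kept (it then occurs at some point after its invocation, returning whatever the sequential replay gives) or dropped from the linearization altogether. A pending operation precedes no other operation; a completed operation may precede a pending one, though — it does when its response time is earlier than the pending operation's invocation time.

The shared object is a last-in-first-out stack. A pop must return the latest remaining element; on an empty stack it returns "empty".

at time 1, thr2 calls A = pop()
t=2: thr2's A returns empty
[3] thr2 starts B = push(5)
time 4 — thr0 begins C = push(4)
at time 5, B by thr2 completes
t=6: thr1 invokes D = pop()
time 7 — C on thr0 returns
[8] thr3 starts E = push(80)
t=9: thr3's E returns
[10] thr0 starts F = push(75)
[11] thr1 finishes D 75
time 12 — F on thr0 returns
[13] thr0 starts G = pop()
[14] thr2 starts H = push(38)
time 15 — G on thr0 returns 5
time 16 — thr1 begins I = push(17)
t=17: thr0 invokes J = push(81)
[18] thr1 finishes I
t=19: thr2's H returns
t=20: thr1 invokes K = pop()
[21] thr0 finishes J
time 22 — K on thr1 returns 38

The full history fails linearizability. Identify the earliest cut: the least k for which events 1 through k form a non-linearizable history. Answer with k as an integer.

a valid linearization of events 1..14 exists, for instance A, B, C, E, F, D:
step 1: A pop() → empty — stack <>
step 2: B push(5) — stack <5>
step 3: C push(4) — stack <5,4>
step 4: E push(80) — stack <5,4,80>
step 5: F push(75) — stack <5,4,80,75>
step 6: D pop() → 75 — stack <5,4,80>
adding event 15 (G responds at 15) leaves no legal real-time order
no escape via the 1 pending operation (H): every completion choice fails
e.g. A, B, C, D, E, F, G (pending dropped): illegal at step 4, since D pop() → 75 cannot apply there
e.g. A, B, C, E, D, F, G (pending dropped): illegal at step 5, since D pop() → 75 cannot apply there

15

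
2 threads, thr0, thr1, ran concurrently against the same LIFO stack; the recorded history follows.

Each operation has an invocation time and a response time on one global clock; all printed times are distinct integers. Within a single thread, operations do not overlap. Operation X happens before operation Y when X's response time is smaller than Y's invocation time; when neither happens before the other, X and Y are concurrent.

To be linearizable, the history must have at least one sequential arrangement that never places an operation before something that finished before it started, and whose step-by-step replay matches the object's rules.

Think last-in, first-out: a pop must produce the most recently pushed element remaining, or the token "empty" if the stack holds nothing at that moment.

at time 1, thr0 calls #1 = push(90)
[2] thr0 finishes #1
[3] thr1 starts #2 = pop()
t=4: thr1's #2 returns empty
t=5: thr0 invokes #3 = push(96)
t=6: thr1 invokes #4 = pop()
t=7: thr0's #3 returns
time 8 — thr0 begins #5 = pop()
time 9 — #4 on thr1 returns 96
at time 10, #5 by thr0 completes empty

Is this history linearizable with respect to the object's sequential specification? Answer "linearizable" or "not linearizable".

not linearizable

prefix check: 1..3 passes, 1..4 fails once #2's time-4 response joins
a single order respects real time; the 2 completed LIFO stack operations fail replay along it
e.g. #1, #2: illegal at step 2, since #2 pop() → empty cannot apply there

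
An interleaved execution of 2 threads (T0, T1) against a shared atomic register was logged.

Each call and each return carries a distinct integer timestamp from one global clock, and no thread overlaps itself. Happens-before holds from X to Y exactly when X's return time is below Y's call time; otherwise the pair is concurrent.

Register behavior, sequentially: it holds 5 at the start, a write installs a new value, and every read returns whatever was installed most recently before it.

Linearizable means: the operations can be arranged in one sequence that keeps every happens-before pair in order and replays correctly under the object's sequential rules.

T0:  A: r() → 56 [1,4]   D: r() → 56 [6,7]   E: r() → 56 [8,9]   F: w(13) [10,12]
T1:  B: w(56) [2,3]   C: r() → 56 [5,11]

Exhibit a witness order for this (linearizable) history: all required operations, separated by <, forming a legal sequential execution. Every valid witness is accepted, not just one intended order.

B < A < C < D < E < F

step 1: B w(56) — value 56
step 2: A r() → 56 — value 56
step 3: C r() → 56 — value 56
step 4: D r() → 56 — value 56
step 5: E r() → 56 — value 56
step 6: F w(13) — value 13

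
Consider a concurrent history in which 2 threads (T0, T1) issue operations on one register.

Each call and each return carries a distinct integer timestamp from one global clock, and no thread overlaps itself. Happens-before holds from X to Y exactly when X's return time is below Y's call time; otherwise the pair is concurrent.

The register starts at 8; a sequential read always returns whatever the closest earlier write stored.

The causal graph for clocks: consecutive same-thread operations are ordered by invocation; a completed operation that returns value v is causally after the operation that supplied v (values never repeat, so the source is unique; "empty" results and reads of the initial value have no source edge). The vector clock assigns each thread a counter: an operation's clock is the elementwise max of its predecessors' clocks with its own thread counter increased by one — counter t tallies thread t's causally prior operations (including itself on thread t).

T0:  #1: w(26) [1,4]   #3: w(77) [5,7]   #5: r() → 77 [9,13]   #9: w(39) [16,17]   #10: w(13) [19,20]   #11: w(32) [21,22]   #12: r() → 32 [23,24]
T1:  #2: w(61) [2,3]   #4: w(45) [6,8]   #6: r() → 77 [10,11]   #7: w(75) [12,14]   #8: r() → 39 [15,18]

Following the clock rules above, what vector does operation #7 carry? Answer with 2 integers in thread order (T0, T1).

(2, 4)

#2 (invocation 2): nothing precedes it; T1's component alone gives (0, 1)
#1 (invocation 1): nothing precedes it; T0's component alone gives (1, 0)
#4, invoked 6, takes VC(#2)=(0, 1) under max, adds 1 for T1 → (0, 2)
#3, invoked 5, takes VC(#1)=(1, 0) under max, adds 1 for T0 → (2, 0)
#5, invoked 9, takes VC(#3)=(2, 0) under max, adds 1 for T0 → (3, 0)
#9, invoked 16, takes VC(#5)=(3, 0) under max, adds 1 for T0 → (4, 0)
#6, invoked 10, takes VC(#3)=(2, 0), VC(#4)=(0, 2) under max, adds 1 for T1 → (2, 3)
#10, invoked 19, takes VC(#9)=(4, 0) under max, adds 1 for T0 → (5, 0)
#7, invoked 12, takes VC(#6)=(2, 3) under max, adds 1 for T1 → (2, 4)
#11, invoked 21, takes VC(#10)=(5, 0) under max, adds 1 for T0 → (6, 0)
#12, invoked 23, takes VC(#11)=(6, 0) under max, adds 1 for T0 → (7, 0)
#8, invoked 15, takes VC(#7)=(2, 4), VC(#9)=(4, 0) under max, adds 1 for T1 → (4, 5)
target: VC(#7) = (2, 4)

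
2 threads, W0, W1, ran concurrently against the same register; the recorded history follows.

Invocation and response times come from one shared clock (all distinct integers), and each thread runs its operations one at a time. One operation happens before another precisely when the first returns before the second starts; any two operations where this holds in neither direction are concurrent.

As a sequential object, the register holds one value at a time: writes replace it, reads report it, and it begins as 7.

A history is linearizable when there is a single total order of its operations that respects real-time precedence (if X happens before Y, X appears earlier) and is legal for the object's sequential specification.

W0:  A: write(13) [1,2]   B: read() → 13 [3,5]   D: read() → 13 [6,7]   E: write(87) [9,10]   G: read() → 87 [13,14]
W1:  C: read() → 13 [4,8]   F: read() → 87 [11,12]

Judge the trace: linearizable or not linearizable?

linearizable

one valid linearization: A, B, C, D, E, F, G
after step 1 (A write(13)): value 13
after step 2 (B read() → 13): value 13
after step 3 (C read() → 13): value 13
after step 4 (D read() → 13): value 13
after step 5 (E write(87)): value 87
after step 6 (F read() → 87): value 87
after step 7 (G read() → 87): value 87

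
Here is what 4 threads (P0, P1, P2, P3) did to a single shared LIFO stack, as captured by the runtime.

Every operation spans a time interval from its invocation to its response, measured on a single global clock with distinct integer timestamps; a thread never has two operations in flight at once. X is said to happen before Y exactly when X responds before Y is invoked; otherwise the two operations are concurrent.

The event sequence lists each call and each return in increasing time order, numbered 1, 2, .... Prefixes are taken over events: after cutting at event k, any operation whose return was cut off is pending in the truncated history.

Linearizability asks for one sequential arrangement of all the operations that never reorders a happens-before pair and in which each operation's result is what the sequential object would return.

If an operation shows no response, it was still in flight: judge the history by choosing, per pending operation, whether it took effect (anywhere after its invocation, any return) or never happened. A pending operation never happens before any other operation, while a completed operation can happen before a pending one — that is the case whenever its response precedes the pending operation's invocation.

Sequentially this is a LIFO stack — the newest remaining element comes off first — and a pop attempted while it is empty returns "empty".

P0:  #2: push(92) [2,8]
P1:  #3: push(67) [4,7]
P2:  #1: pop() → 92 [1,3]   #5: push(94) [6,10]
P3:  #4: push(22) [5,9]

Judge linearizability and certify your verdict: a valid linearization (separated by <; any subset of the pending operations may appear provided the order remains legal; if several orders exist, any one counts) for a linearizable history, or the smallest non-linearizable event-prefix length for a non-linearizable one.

linearizable — witness: #2 < #1 < #3 < #4 < #5

step 1: #2 push(92) — stack <92>
step 2: #1 pop() → 92 — stack <>
step 3: #3 push(67) — stack <67>
step 4: #4 push(22) — stack <67,22>
step 5: #5 push(94) — stack <67,22,94>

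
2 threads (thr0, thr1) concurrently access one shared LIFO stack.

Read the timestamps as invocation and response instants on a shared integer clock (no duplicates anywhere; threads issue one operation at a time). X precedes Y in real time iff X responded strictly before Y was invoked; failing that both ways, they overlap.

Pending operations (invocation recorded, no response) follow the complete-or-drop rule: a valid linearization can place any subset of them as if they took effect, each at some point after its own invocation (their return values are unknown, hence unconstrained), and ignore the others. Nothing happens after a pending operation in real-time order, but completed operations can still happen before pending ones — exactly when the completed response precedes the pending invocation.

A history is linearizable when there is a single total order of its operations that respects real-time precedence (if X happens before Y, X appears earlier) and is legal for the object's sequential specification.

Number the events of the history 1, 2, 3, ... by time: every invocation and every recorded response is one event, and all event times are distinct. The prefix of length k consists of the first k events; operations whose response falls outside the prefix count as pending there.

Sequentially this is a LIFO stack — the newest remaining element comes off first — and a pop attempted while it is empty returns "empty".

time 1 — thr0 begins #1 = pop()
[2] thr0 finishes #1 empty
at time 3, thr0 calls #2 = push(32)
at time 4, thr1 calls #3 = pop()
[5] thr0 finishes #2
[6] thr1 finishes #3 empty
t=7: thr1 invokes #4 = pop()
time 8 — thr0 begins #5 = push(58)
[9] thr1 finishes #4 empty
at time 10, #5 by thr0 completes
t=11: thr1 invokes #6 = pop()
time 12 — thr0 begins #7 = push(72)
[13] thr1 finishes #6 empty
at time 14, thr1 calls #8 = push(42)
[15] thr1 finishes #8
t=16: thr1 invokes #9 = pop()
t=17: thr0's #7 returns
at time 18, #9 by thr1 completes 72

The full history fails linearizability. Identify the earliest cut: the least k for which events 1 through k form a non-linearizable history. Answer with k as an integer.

9

a valid linearization of events 1..8 exists, for instance #1, #3, #2:
1. #1 pop() → empty, leaving stack <>
2. #3 pop() → empty, leaving stack <>
3. #2 push(32), leaving stack <32>
include event 9 — #4 responding at 9 — and every candidate order breaks
every completion of the 1 pending operation (#5) was checked; none linearizes
one such order, #1, #2, #3, #4 (pending dropped), breaks at step 3 where #3 pop() → empty is illegal
one such order, #1, #3, #2, #4 (pending dropped), breaks at step 4 where #4 pop() → empty is illegal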